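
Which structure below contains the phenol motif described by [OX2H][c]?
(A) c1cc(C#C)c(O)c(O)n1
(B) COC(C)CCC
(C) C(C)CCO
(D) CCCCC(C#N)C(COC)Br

A

[OX2H][c] describes a hydroxyl oxygen attached to an aromatic carbon (a phenol).
(A) contains a hydroxyl group (-OH), which satisfies every atom and bond constraint.
(B) has a methoxy ether (-OCH3) but the oxygen has H0, not H1.
(C) has a hydroxyl group (-OH) but the -OH is on an aliphatic carbon, not an aromatic c.
(D) has a methoxy ether (-OCH3) but the oxygen has H0, not H1.
So the answer is (A).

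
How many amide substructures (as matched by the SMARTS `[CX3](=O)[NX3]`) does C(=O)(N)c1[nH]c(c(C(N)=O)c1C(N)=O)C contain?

3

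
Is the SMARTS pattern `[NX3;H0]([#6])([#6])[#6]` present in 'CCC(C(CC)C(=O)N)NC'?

The pattern [NX3;H0]([#6])([#6])[#6] describes a trivalent nitrogen with no H, bonded to three carbons — a tertiary amine.
The closest candidate here is an N-methylamino group (-NHCH3), but the nitrogen still has one H (H1), not H0. No other fragment satisfies the full query, so there is no match.

No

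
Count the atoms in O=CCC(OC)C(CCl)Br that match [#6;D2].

The query [#6;D2] means: any carbon bonded to exactly two heavy atoms.
Check the 10 heavy atoms by environment: 3× C (D2) → match; 2× C (D3) → no; 1× O (D2) → no; 1× C (D1) → no; 1× O (D1) → no; 1× Br (D1) → no; 1× Cl (D1) → no.
That gives 3 matching atoms.

3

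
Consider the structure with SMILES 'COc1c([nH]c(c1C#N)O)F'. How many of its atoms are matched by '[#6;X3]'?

4

Check the 11 heavy atoms by environment: 1× n (aromatic, X3) → no; 4× c (aromatic, X3) → match; 1× F (X1) → no; 2× O (X2) → no; 1× C (X2) → no; 1× N (X1) → no; 1× C (X4) → no.
That gives 4 matching atoms.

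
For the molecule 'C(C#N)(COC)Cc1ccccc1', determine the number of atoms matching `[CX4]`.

4

Check the 13 heavy atoms by environment: 4× C (X4) → match; 1× C (X2) → no; 1× N (X1) → no; 1× O (X2) → no; 6× c (aromatic, X3) → no.
That gives 4 matching atoms.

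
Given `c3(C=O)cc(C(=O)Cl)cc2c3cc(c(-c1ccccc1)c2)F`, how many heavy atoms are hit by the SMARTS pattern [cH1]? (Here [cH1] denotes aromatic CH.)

9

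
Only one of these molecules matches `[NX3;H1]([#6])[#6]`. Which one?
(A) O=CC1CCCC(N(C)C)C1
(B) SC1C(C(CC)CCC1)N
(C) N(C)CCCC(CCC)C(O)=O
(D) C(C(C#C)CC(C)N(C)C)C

C

[NX3;H1]([#6])[#6] describes a trivalent nitrogen with one H, bonded to two carbons (a secondary amine).
(A) has a dimethylamino group (-N(CH3)2) but the nitrogen has H0, not H1.
(B) has a primary amino group (-NH2) but the nitrogen has H2 and only one carbon neighbour.
(C) contains an N-methylamino group (-NHCH3), which satisfies every atom and bond constraint.
(D) has a dimethylamino group (-N(CH3)2) but the nitrogen has H0, not H1.
So the answer is (C).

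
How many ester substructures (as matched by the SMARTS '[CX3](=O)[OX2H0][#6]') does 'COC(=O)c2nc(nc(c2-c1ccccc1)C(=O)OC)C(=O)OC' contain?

3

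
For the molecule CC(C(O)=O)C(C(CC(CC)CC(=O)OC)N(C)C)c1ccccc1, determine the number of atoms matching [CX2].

Check the 25 heavy atoms by environment: 12× C (X4) → no; 6× c (aromatic, X3) → no; 2× C (X3) → no; 2× O (X1) → no; 2× O (X2) → no; 1× N (X3) → no.
No environment satisfies the query, so 0 matching atoms.

0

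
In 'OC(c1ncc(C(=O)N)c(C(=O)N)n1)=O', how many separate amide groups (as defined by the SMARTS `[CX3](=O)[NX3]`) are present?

[CX3](=O)[NX3] is the SMARTS for an amide: a carbonyl carbon bonded to a trivalent nitrogen.
The molecule carries 2 separate instances of a primary amide (-C(=O)NH2) meeting every constraint; each maps to a distinct set of atoms, giving 2 matches.

2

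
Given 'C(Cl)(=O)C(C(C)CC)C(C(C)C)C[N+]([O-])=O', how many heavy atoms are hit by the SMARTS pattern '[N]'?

1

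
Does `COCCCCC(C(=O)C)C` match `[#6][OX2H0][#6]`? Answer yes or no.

The pattern [#6][OX2H0][#6] describes an aliphatic oxygen bridging two carbons with no H on the oxygen — an ether.
The molecule carries a methoxy ether (-OCH3), whose atoms satisfy every constraint of the query, so the pattern matches.

Yes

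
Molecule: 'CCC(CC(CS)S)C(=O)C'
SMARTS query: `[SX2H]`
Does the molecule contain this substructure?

The pattern [SX2H] describes an aliphatic sulfur with two connections, one being H — a thiol.
The molecule carries a thiol (-SH), whose atoms satisfy every constraint of the query, so the pattern matches.

Yes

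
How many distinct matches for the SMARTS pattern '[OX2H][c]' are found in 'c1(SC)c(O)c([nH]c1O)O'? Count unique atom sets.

3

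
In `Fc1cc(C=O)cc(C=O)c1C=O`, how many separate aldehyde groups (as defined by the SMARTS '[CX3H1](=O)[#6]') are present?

[CX3H1](=O)[#6] is the SMARTS for an aldehyde: an sp2 carbon with one H, double-bonded to O and single-bonded to carbon.
The molecule carries 3 separate instances of an aldehyde (-CHO) meeting every constraint; each maps to a distinct set of atoms, giving 3 matches.

3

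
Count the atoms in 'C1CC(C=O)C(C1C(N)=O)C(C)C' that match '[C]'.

10

Check the 13 heavy atoms by environment: 10× C → match; 2× O → no; 1× N → no.
That gives 10 matching atoms.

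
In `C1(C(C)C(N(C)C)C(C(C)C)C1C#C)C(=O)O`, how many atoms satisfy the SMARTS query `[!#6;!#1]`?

The query [!#6;!#1] means: not carbon and not hydrogen — any heteroatom.
Check the 17 heavy atoms by environment: 14× C → no; 2× O → match; 1× N → match.
Summing the matching environments: 2 + 1 = 3 matching atoms.

3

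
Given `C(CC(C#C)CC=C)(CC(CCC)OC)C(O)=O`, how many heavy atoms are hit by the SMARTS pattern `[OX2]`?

2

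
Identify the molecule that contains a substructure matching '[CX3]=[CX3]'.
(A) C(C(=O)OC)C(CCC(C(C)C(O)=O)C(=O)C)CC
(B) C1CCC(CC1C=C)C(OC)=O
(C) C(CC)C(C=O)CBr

[CX3]=[CX3] describes a non-aromatic C=C double bond between two sp2 carbons (an alkene).
(A) has an ethyl group (-CH2CH3) but its C-C bond is a single bond between CX4 carbons, not CX3=CX3.
(B) contains a vinyl group (-CH=CH2), which satisfies every atom and bond constraint.
(C) has an ethyl group (-CH2CH3) but its C-C bond is a single bond between CX4 carbons, not CX3=CX3.
So the answer is (B).

B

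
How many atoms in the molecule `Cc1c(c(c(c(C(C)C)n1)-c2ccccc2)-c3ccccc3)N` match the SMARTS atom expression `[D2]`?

The query [D2] means: atom with exactly two heavy-atom neighbours.
Check the 23 heavy atoms by environment: 1× n (aromatic, D2) → match; 7× c (aromatic, D3) → no; 10× c (aromatic, D2) → match; 3× C (D1) → no; 1× N (D1) → no; 1× C (D3) → no.
Summing the matching environments: 1 + 10 = 11 matching atoms.

11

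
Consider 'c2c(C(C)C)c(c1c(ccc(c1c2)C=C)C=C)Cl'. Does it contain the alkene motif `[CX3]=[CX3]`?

Yes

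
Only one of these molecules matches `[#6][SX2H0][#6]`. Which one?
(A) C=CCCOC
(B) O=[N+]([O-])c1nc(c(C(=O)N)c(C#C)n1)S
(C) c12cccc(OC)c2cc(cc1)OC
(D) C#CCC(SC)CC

[#6][SX2H0][#6] describes an aliphatic sulfur bridging two carbons with no H on the sulfur (a thioether).
(A) has a methoxy ether (-OCH3) but the bridging atom is O, not S.
(B) has a thiol (-SH) but the sulfur has H1, not H0 bridging two carbons.
(C) has a methoxy ether (-OCH3) but the bridging atom is O, not S.
(D) contains a methylthio ether (-SCH3), which satisfies every atom and bond constraint.
So the answer is (D).

D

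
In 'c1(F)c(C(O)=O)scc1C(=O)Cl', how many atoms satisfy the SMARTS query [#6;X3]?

6

Check the 12 heavy atoms by environment: 1× s (aromatic, X2) → no; 4× c (aromatic, X3) → match; 1× F (X1) → no; 2× C (X3) → match; 2× O (X1) → no; 1× O (X2) → no; 1× Cl (X1) → no.
Summing the matching environments: 4 + 2 = 6 matching atoms.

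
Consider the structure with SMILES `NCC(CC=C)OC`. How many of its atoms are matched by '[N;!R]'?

1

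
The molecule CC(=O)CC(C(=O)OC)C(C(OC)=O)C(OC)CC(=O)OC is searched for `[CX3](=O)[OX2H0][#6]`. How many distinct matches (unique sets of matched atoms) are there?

3

[CX3](=O)[OX2H0][#6] is the SMARTS for an ester: a carbonyl carbon bonded to an oxygen that is itself bonded to carbon (no H on that O).
The molecule carries 3 separate instances of a methyl-ester group (-C(=O)OCH3) meeting every constraint; each maps to a distinct set of atoms, giving 3 matches.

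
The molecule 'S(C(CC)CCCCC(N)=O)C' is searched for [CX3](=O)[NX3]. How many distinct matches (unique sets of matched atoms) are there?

1

[CX3](=O)[NX3] is the SMARTS for an amide: a carbonyl carbon bonded to a trivalent nitrogen.
Exactly one fragment in the molecule meets all constraints, giving 1 match.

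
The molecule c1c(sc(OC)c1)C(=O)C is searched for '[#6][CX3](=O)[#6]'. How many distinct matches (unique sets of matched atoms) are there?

1

[#6][CX3](=O)[#6] is the SMARTS for a ketone: a carbonyl carbon (no H) flanked by two carbons.
Exactly one fragment in the molecule meets all constraints, giving 1 match.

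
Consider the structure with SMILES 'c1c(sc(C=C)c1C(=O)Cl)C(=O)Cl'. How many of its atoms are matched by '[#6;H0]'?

5

The query [#6;H0] means: any carbon with no attached hydrogen.
Check the 13 heavy atoms by environment: 1× s (aromatic, H0) → no; 3× c (aromatic, H0) → match; 1× c (aromatic, H1) → no; 2× C (H0) → match; 2× O (H0) → no; 2× Cl (H0) → no; 1× C (H1) → no; 1× C (H2) → no.
Summing the matching environments: 3 + 2 = 5 matching atoms.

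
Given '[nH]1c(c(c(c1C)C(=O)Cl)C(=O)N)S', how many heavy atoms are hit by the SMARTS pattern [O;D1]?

2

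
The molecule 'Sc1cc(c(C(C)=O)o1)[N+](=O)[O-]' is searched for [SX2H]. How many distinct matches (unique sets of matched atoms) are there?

1

[SX2H] is the SMARTS for a thiol: an aliphatic sulfur with two connections, one being H.
Exactly one fragment in the molecule meets all constraints, giving 1 match.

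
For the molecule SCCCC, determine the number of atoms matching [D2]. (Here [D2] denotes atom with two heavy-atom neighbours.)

3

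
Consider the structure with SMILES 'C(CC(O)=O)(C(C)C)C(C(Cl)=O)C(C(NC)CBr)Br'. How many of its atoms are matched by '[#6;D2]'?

2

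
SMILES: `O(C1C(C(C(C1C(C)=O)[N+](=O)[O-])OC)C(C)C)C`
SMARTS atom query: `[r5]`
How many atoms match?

5

The query [r5] means: r5 matches atoms in a five-membered ring.
Check the 18 heavy atoms by environment: 5× C (in 5-ring) → match; 4× O (acyclic) → no; 7× C (acyclic) → no; 1× N (charge +1, acyclic) → no; 1× O (charge -1, acyclic) → no.
That gives 5 matching atoms.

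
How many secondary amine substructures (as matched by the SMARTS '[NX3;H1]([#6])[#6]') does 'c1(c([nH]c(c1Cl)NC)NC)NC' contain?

[NX3;H1]([#6])[#6] is the SMARTS for a secondary amine: a trivalent nitrogen with one H, bonded to two carbons.
The molecule carries 3 separate instances of an N-methylamino group (-NHCH3) meeting every constraint; each maps to a distinct set of atoms, giving 3 matches.

3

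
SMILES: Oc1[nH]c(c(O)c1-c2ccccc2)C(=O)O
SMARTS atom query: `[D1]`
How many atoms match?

4

The query [D1] means: atom with exactly one heavy-atom neighbour (degree 1).
Check the 16 heavy atoms by environment: 1× n (aromatic, D2) → no; 5× c (aromatic, D3) → no; 5× c (aromatic, D2) → no; 1× C (D3) → no; 4× O (D1) → match.
That gives 4 matching atoms.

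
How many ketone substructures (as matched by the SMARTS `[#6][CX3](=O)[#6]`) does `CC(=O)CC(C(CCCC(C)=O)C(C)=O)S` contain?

[#6][CX3](=O)[#6] is the SMARTS for a ketone: a carbonyl carbon (no H) flanked by two carbons.
The molecule carries 3 separate instances of an acetyl/ketone group (-C(=O)CH3) meeting every constraint; each maps to a distinct set of atoms, giving 3 matches.

3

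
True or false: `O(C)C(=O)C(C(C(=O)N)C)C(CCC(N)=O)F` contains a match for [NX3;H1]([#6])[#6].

False

The pattern [NX3;H1]([#6])[#6] describes a trivalent nitrogen with one H, bonded to two carbons — a secondary amine.
The closest candidate here is a primary amide (-C(=O)NH2), but the -C(=O)NH2 nitrogen has H2, not H1. No other fragment satisfies the full query, so there is no match.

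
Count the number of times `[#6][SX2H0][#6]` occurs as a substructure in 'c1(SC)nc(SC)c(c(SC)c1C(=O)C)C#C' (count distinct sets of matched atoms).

[#6][SX2H0][#6] is the SMARTS for a thioether: an aliphatic sulfur bridging two carbons with no H on the sulfur.
The molecule carries 3 separate instances of a methylthio ether (-SCH3) meeting every constraint; each maps to a distinct set of atoms, giving 3 matches.

3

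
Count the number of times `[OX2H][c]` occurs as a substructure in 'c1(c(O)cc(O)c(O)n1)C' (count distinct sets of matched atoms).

3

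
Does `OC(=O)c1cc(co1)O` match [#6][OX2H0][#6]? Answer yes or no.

No

The pattern [#6][OX2H0][#6] describes an aliphatic oxygen bridging two carbons with no H on the oxygen — an ether.
The closest candidate here is a carboxylic acid group (-C(=O)OH), but the -OH oxygen has H1; the =O is OX1, not OX2. No other fragment satisfies the full query, so there is no match.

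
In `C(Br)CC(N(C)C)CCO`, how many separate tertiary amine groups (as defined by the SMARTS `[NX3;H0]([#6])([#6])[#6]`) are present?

1

[NX3;H0]([#6])([#6])[#6] is the SMARTS for a tertiary amine: a trivalent nitrogen with no H, bonded to three carbons.
Exactly one fragment in the molecule meets all constraints, giving 1 match.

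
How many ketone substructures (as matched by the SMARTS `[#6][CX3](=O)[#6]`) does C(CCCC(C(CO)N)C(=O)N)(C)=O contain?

1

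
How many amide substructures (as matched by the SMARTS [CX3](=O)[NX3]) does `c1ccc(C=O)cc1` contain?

0

[CX3](=O)[NX3] is the SMARTS for an amide: a carbonyl carbon bonded to a trivalent nitrogen.
No fragment in the molecule satisfies every constraint, giving 0 matches.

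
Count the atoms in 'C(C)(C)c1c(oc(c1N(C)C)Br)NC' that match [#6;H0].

4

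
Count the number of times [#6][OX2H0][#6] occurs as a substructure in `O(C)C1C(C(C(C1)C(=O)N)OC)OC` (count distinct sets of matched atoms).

[#6][OX2H0][#6] is the SMARTS for an ether: an aliphatic oxygen bridging two carbons with no H on the oxygen.
The molecule carries 3 separate instances of a methoxy ether (-OCH3) meeting every constraint; each maps to a distinct set of atoms, giving 3 matches.

3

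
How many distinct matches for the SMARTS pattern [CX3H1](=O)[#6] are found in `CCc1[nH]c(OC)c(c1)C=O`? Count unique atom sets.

1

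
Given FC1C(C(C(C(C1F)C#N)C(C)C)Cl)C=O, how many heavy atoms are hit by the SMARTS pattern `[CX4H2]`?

The query [CX4H2] means: sp3 carbon (X4) with exactly two hydrogens.
Check the 16 heavy atoms by environment: 7× C (H1, X4) → no; 1× Cl (H0, X1) → no; 2× C (H3, X4) → no; 1× C (H0, X2) → no; 1× N (H0, X1) → no; 1× C (H1, X3) → no; 1× O (H0, X1) → no; 2× F (H0, X1) → no.
No environment satisfies the query, so 0 matching atoms.

0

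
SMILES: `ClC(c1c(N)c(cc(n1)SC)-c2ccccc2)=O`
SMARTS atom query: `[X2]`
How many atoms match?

2

The query [X2] means: any atom with exactly two total connections (bonds + H).
Check the 18 heavy atoms by environment: 1× n (aromatic, X2) → match; 11× c (aromatic, X3) → no; 1× C (X3) → no; 1× O (X1) → no; 1× Cl (X1) → no; 1× N (X3) → no; 1× S (X2) → match; 1× C (X4) → no.
Summing the matching environments: 1 + 1 = 2 matching atoms.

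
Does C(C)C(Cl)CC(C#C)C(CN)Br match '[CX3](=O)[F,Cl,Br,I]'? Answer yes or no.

No

The pattern [CX3](=O)[F,Cl,Br,I] describes a carbonyl carbon bonded to a halogen — an acyl halide.
The closest candidate here is a chloro substituent, but the Cl is not on a carbonyl carbon. No other fragment satisfies the full query, so there is no match.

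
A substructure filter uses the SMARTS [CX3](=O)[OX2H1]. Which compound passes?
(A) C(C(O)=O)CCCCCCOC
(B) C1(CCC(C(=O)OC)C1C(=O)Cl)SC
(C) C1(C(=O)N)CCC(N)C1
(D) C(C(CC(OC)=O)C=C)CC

A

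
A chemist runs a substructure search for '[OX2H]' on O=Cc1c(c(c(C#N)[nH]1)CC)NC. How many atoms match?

0

Check the 13 heavy atoms by environment: 1× n (aromatic, H1, X3) → no; 4× c (aromatic, H0, X3) → no; 1× C (H1, X3) → no; 1× O (H0, X1) → no; 1× N (H1, X3) → no; 2× C (H3, X4) → no; 1× C (H0, X2) → no; 1× N (H0, X1) → no; 1× C (H2, X4) → no.
No environment satisfies the query, so 0 matching atoms.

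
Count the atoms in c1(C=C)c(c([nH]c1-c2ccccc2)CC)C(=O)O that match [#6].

The query [#6] means: #6 matches any atom with atomic number 6 (carbon, aromatic or aliphatic).
Check the 18 heavy atoms by environment: 1× n (aromatic) → no; 10× c (aromatic) → match; 5× C → match; 2× O → no.
Summing the matching environments: 10 + 5 = 15 matching atoms.

15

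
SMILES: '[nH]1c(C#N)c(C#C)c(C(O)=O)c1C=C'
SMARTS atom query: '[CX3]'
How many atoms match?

3

Check the 14 heavy atoms by environment: 1× n (aromatic, X3) → no; 4× c (aromatic, X3) → no; 3× C (X2) → no; 1× N (X1) → no; 3× C (X3) → match; 1× O (X1) → no; 1× O (X2) → no.
That gives 3 matching atoms.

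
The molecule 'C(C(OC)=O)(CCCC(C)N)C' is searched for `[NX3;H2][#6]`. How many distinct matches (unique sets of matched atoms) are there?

1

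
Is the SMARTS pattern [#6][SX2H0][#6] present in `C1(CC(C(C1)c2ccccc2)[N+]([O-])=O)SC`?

The pattern [#6][SX2H0][#6] describes an aliphatic sulfur bridging two carbons with no H on the sulfur — a thioether.
The molecule carries a methylthio ether (-SCH3), whose atoms satisfy every constraint of the query, so the pattern matches.

Yes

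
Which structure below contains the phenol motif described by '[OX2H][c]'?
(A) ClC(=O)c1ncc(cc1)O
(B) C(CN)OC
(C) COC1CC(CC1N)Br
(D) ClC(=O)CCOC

A

[OX2H][c] describes a hydroxyl oxygen attached to an aromatic carbon (a phenol).
(A) contains a hydroxyl group (-OH), which satisfies every atom and bond constraint.
(B) has a methoxy ether (-OCH3) but the oxygen has H0, not H1.
(C) has a methoxy ether (-OCH3) but the oxygen has H0, not H1.
(D) has a methoxy ether (-OCH3) but the oxygen has H0, not H1.
So the answer is (A).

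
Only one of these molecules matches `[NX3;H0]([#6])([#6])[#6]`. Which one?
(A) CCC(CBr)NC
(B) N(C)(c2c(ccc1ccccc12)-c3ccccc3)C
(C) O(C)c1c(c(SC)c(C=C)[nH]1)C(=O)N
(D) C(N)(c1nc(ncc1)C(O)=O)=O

[NX3;H0]([#6])([#6])[#6] describes a trivalent nitrogen with no H, bonded to three carbons (a tertiary amine).
(A) has an N-methylamino group (-NHCH3) but the nitrogen still has one H (H1), not H0.
(B) contains a dimethylamino group (-N(CH3)2), which satisfies every atom and bond constraint.
(C) has a primary amide (-C(=O)NH2) but the amide nitrogen has H2 and only one carbon neighbour.
(D) has a primary amide (-C(=O)NH2) but the amide nitrogen has H2 and only one carbon neighbour.
So the answer is (B).

B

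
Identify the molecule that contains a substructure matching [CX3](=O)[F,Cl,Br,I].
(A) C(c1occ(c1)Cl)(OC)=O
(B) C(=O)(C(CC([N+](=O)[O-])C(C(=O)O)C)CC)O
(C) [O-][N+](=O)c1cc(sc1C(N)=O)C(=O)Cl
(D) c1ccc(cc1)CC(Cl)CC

C

[CX3](=O)[F,Cl,Br,I] describes a carbonyl carbon bonded to a halogen (an acyl halide).
(A) has a chloro substituent but the Cl is not on a carbonyl carbon.
(B) has a carboxylic acid group (-C(=O)OH) but the carbonyl is bonded to -OH, not to a halogen.
(C) contains an acyl chloride (-C(=O)Cl), which satisfies every atom and bond constraint.
(D) has a chloro substituent but the Cl is not on a carbonyl carbon.
So the answer is (C).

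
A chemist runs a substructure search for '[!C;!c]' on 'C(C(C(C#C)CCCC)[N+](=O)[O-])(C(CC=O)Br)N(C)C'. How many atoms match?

Check the 20 heavy atoms by environment: 14× C → no; 2× O → match; 1× Br → match; 1× N (charge +1) → match; 1× O (charge -1) → match; 1× N → match.
Summing the matching environments: 2 + 1 + 1 + 1 + 1 = 6 matching atoms.

6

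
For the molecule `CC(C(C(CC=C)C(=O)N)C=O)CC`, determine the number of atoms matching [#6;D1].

3

Check the 14 heavy atoms by environment: 3× C (D1) → match; 4× C (D3) → no; 4× C (D2) → no; 2× O (D1) → no; 1× N (D1) → no.
That gives 3 matching atoms.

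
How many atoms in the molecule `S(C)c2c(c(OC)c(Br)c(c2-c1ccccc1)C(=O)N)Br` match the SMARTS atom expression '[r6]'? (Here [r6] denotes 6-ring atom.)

12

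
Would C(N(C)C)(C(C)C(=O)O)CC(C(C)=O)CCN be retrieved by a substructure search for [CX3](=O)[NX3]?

The pattern [CX3](=O)[NX3] describes a carbonyl carbon bonded to a trivalent nitrogen — an amide.
The closest candidate here is a carboxylic acid group (-C(=O)OH), but the carbonyl is bonded to O, not to an NX3 nitrogen. No other fragment satisfies the full query, so there is no match.

No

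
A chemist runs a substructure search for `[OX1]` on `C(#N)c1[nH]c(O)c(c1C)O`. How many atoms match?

The query [OX1] means: aliphatic oxygen with one total connection — typically a carbonyl =O or an oxide.
Check the 10 heavy atoms by environment: 1× n (aromatic, X3) → no; 4× c (aromatic, X3) → no; 2× O (X2) → no; 1× C (X4) → no; 1× C (X2) → no; 1× N (X1) → no.
No environment satisfies the query, so 0 matching atoms.

0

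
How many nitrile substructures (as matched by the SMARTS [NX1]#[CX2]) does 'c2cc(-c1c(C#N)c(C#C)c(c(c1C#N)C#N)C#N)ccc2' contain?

4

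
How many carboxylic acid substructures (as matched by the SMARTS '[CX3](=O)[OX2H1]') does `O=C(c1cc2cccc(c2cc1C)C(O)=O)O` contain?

2

[CX3](=O)[OX2H1] is the SMARTS for a carboxylic acid: an sp2 carbon double-bonded to O and single-bonded to an -OH oxygen.
The molecule carries 2 separate instances of a carboxylic acid group (-C(=O)OH) meeting every constraint; each maps to a distinct set of atoms, giving 2 matches.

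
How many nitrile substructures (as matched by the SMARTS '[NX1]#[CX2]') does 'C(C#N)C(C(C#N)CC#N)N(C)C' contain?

[NX1]#[CX2] is the SMARTS for a nitrile: a nitrogen triple-bonded to a two-connected carbon.
The molecule carries 3 separate instances of a nitrile (-C#N) meeting every constraint; each maps to a distinct set of atoms, giving 3 matches.

3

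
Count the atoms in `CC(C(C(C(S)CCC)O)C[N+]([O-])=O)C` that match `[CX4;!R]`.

10

Check the 15 heavy atoms by environment: 10× C (X4, acyclic) → match; 1× S (X2, acyclic) → no; 1× N (charge +1, X3, acyclic) → no; 1× O (charge -1, X1, acyclic) → no; 1× O (X1, acyclic) → no; 1× O (X2, acyclic) → no.
That gives 10 matching atoms.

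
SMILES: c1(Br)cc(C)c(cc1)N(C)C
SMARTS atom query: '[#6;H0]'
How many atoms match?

The query [#6;H0] means: any carbon with no attached hydrogen.
Check the 11 heavy atoms by environment: 3× c (aromatic, H1) → no; 3× c (aromatic, H0) → match; 3× C (H3) → no; 1× N (H0) → no; 1× Br (H0) → no.
That gives 3 matching atoms.

3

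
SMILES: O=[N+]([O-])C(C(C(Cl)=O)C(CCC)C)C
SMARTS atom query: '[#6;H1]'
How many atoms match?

3

The query [#6;H1] means: any carbon bearing exactly one hydrogen.
Check the 14 heavy atoms by environment: 2× C (H2) → no; 3× C (H1) → match; 3× C (H3) → no; 1× C (H0) → no; 2× O (H0) → no; 1× Cl (H0) → no; 1× N (charge +1, H0) → no; 1× O (charge -1, H0) → no.
That gives 3 matching atoms.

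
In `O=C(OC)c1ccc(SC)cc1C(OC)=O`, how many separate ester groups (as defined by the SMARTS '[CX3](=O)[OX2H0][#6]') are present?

2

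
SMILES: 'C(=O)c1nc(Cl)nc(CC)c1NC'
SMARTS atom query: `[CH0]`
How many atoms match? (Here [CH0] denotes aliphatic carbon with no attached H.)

0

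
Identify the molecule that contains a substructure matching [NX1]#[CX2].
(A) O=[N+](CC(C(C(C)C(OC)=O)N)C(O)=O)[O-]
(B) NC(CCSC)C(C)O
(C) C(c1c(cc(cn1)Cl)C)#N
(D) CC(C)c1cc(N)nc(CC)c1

C

[NX1]#[CX2] describes a nitrogen triple-bonded to a two-connected carbon (a nitrile).
(A) has a nitro group (-[N+](=O)[O-]) but there is no C#N triple bond.
(B) has a primary amino group (-NH2) but the nitrogen is NX3 (three connections), not NX1 triple-bonded.
(C) contains a nitrile (-C#N), which satisfies every atom and bond constraint.
(D) has a primary amino group (-NH2) but the nitrogen is NX3 (three connections), not NX1 triple-bonded.
So the answer is (C).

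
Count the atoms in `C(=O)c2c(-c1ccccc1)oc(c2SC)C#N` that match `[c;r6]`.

6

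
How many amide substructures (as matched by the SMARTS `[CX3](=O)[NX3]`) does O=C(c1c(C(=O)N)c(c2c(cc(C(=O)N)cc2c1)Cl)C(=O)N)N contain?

4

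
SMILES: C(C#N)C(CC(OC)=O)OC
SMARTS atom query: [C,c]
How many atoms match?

7

The query [C,c] means: comma = OR; matches aliphatic or aromatic carbon — same as #6.
Check the 11 heavy atoms by environment: 7× C → match; 1× N → no; 3× O → no.
That gives 7 matching atoms.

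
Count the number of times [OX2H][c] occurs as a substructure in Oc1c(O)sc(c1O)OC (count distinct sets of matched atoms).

3

[OX2H][c] is the SMARTS for a phenol: a hydroxyl oxygen attached to an aromatic carbon.
The molecule carries 3 separate instances of a hydroxyl group (-OH) meeting every constraint; each maps to a distinct set of atoms, giving 3 matches.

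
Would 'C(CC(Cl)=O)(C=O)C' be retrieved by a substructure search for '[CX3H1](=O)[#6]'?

Yes

The pattern [CX3H1](=O)[#6] describes an sp2 carbon with one H, double-bonded to O and single-bonded to carbon — an aldehyde.
The molecule carries an aldehyde (-CHO), whose atoms satisfy every constraint of the query, so the pattern matches.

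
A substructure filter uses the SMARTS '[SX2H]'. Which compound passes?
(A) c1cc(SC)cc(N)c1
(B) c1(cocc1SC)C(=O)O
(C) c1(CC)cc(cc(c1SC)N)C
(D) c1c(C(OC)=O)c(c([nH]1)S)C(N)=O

D

[SX2H] describes an aliphatic sulfur with two connections, one being H (a thiol).
(A) has a methylthio ether (-SCH3) but the sulfur has H0 (bonded to two carbons), not H1.
(B) has a methylthio ether (-SCH3) but the sulfur has H0 (bonded to two carbons), not H1.
(C) has a methylthio ether (-SCH3) but the sulfur has H0 (bonded to two carbons), not H1.
(D) contains a thiol (-SH), which satisfies every atom and bond constraint.
So the answer is (D).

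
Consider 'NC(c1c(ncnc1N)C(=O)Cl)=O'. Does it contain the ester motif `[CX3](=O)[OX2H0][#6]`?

The pattern [CX3](=O)[OX2H0][#6] describes a carbonyl carbon bonded to an oxygen that is itself bonded to carbon (no H on that O) — an ester.
The closest candidate here is a primary amide (-C(=O)NH2), but the carbonyl is bonded to N, not to an O-C linkage. No other fragment satisfies the full query, so there is no match.

No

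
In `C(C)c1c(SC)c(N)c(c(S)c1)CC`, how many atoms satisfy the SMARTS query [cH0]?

5

Check the 14 heavy atoms by environment: 5× c (aromatic, H0) → match; 1× c (aromatic, H1) → no; 2× C (H2) → no; 3× C (H3) → no; 1× S (H0) → no; 1× S (H1) → no; 1× N (H2) → no.
That gives 5 matching atoms.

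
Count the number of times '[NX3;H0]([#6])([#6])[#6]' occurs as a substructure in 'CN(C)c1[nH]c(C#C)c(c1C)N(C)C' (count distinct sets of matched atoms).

2

[NX3;H0]([#6])([#6])[#6] is the SMARTS for a tertiary amine: a trivalent nitrogen with no H, bonded to three carbons.
The molecule carries 2 separate instances of a dimethylamino group (-N(CH3)2) meeting every constraint; each maps to a distinct set of atoms, giving 2 matches.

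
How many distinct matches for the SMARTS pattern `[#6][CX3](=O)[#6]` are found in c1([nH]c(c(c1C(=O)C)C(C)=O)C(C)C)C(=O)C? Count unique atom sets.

[#6][CX3](=O)[#6] is the SMARTS for a ketone: a carbonyl carbon (no H) flanked by two carbons.
The molecule carries 3 separate instances of an acetyl/ketone group (-C(=O)CH3) meeting every constraint; each maps to a distinct set of atoms, giving 3 matches.

3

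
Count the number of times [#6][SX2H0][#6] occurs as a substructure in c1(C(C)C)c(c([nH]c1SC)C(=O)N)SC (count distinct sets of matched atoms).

2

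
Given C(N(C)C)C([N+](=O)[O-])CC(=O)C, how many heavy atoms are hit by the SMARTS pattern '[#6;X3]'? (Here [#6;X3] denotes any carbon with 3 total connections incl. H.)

1

The query [#6;X3] means: any carbon (aromatic or not) with three total connections.
Check the 12 heavy atoms by environment: 6× C (X4) → no; 1× N (charge +1, X3) → no; 1× O (charge -1, X1) → no; 2× O (X1) → no; 1× C (X3) → match; 1× N (X3) → no.
That gives 1 matching atom.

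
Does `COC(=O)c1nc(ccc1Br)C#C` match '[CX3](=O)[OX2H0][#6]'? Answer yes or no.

Yes

The pattern [CX3](=O)[OX2H0][#6] describes a carbonyl carbon bonded to an oxygen that is itself bonded to carbon (no H on that O) — an ester.
The molecule carries a methyl-ester group (-C(=O)OCH3), whose atoms satisfy every constraint of the query, so the pattern matches.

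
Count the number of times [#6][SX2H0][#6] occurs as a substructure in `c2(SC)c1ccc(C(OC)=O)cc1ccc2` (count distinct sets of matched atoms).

[#6][SX2H0][#6] is the SMARTS for a thioether: an aliphatic sulfur bridging two carbons with no H on the sulfur.
Exactly one fragment in the molecule meets all constraints, giving 1 match.

1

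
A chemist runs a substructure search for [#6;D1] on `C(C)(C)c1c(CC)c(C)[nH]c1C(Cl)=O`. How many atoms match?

4

Check the 14 heavy atoms by environment: 1× n (aromatic, D2) → no; 4× c (aromatic, D3) → no; 1× C (D2) → no; 4× C (D1) → match; 2× C (D3) → no; 1× O (D1) → no; 1× Cl (D1) → no.
That gives 4 matching atoms.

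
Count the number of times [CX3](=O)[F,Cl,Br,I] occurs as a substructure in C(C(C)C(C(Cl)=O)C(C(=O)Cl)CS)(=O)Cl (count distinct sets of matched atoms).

3

[CX3](=O)[F,Cl,Br,I] is the SMARTS for an acyl halide: a carbonyl carbon bonded to a halogen.
The molecule carries 3 separate instances of an acyl chloride (-C(=O)Cl) meeting every constraint; each maps to a distinct set of atoms, giving 3 matches.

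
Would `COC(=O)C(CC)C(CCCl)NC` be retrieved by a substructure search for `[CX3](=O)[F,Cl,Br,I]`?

No

The pattern [CX3](=O)[F,Cl,Br,I] describes a carbonyl carbon bonded to a halogen — an acyl halide.
The closest candidate here is a methyl-ester group (-C(=O)OCH3), but the carbonyl is bonded to -O-C, not to a halogen. No other fragment satisfies the full query, so there is no match.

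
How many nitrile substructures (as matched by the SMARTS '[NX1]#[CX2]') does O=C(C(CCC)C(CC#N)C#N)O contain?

[NX1]#[CX2] is the SMARTS for a nitrile: a nitrogen triple-bonded to a two-connected carbon.
The molecule carries 2 separate instances of a nitrile (-C#N) meeting every constraint; each maps to a distinct set of atoms, giving 2 matches.

2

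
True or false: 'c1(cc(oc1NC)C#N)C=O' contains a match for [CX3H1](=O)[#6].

The pattern [CX3H1](=O)[#6] describes an sp2 carbon with one H, double-bonded to O and single-bonded to carbon — an aldehyde.
The molecule carries an aldehyde (-CHO), whose atoms satisfy every constraint of the query, so the pattern matches.

True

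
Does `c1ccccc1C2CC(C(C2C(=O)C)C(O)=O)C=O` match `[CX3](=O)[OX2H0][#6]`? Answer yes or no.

No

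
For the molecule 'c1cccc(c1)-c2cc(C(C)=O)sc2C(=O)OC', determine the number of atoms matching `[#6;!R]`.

4

Check the 18 heavy atoms by environment: 1× s (aromatic, in 5-ring) → no; 4× c (aromatic, in 5-ring) → no; 4× C (acyclic) → match; 3× O (acyclic) → no; 6× c (aromatic, in 6-ring) → no.
That gives 4 matching atoms.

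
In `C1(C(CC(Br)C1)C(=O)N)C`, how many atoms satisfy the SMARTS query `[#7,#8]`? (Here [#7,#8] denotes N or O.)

2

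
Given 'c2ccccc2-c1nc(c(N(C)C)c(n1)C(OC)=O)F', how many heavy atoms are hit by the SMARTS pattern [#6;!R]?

4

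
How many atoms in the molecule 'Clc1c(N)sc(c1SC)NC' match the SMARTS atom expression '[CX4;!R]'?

2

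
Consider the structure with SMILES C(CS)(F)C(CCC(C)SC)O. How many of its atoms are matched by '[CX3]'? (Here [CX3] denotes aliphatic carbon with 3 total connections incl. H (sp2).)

0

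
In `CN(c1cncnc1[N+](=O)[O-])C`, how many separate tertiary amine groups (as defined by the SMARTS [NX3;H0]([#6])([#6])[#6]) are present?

[NX3;H0]([#6])([#6])[#6] is the SMARTS for a tertiary amine: a trivalent nitrogen with no H, bonded to three carbons.
Exactly one fragment in the molecule meets all constraints, giving 1 match.

1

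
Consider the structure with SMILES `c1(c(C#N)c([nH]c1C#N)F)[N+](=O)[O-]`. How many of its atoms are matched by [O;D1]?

The query [O;D1] means: aliphatic oxygen bonded to exactly one heavy atom.
Check the 13 heavy atoms by environment: 1× n (aromatic, D2) → no; 4× c (aromatic, D3) → no; 2× C (D2) → no; 2× N (D1) → no; 1× N (charge +1, D3) → no; 1× O (charge -1, D1) → match; 1× O (D1) → match; 1× F (D1) → no.
Summing the matching environments: 1 + 1 = 2 matching atoms.

2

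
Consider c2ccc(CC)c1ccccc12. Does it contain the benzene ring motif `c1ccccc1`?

Yes

The pattern c1ccccc1 describes six aromatic carbons in a ring — a benzene ring.
The required atom environment is present in the molecule, so the pattern matches.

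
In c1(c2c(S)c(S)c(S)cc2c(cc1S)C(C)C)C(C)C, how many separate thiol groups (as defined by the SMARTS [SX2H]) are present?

[SX2H] is the SMARTS for a thiol: an aliphatic sulfur with two connections, one being H.
The molecule carries 4 separate instances of a thiol (-SH) meeting every constraint; each maps to a distinct set of atoms, giving 4 matches.

4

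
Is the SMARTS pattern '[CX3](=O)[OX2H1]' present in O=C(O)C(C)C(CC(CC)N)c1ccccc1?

The pattern [CX3](=O)[OX2H1] describes an sp2 carbon double-bonded to O and single-bonded to an -OH oxygen — a carboxylic acid.
The molecule carries a carboxylic acid group (-C(=O)OH), whose atoms satisfy every constraint of the query, so the pattern matches.

Yes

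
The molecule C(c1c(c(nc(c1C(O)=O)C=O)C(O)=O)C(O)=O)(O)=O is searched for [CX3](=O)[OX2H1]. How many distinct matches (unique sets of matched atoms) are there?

[CX3](=O)[OX2H1] is the SMARTS for a carboxylic acid: an sp2 carbon double-bonded to O and single-bonded to an -OH oxygen.
The molecule carries 4 separate instances of a carboxylic acid group (-C(=O)OH) meeting every constraint; each maps to a distinct set of atoms, giving 4 matches.

4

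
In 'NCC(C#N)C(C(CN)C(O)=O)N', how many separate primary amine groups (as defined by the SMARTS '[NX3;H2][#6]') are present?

3

[NX3;H2][#6] is the SMARTS for a primary amine: a trivalent nitrogen with two H attached to carbon.
The molecule carries 3 separate instances of a primary amino group (-NH2) meeting every constraint; each maps to a distinct set of atoms, giving 3 matches.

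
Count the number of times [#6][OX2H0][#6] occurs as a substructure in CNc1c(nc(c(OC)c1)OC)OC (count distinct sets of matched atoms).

3

[#6][OX2H0][#6] is the SMARTS for an ether: an aliphatic oxygen bridging two carbons with no H on the oxygen.
The molecule carries 3 separate instances of a methoxy ether (-OCH3) meeting every constraint; each maps to a distinct set of atoms, giving 3 matches.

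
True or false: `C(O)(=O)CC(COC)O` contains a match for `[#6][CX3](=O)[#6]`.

The pattern [#6][CX3](=O)[#6] describes a carbonyl carbon (no H) flanked by two carbons — a ketone.
The closest candidate here is a carboxylic acid group (-C(=O)OH), but one neighbour of the carbonyl carbon is O, not C. No other fragment satisfies the full query, so there is no match.

False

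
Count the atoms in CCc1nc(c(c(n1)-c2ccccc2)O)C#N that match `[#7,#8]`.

The query [#7,#8] means: nitrogen or oxygen (comma = OR).
Check the 17 heavy atoms by environment: 2× n (aromatic) → match; 10× c (aromatic) → no; 3× C → no; 1× N → match; 1× O → match.
Summing the matching environments: 2 + 1 + 1 = 4 matching atoms.

4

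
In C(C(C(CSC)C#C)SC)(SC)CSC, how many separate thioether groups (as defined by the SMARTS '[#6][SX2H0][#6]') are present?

[#6][SX2H0][#6] is the SMARTS for a thioether: an aliphatic sulfur bridging two carbons with no H on the sulfur.
The molecule carries 4 separate instances of a methylthio ether (-SCH3) meeting every constraint; each maps to a distinct set of atoms, giving 4 matches.

4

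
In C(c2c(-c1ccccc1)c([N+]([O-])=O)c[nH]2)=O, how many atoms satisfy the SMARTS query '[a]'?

Check the 16 heavy atoms by environment: 1× n (aromatic) → match; 10× c (aromatic) → match; 1× N (charge +1) → no; 1× O (charge -1) → no; 2× O → no; 1× C → no.
Summing the matching environments: 1 + 10 = 11 matching atoms.

11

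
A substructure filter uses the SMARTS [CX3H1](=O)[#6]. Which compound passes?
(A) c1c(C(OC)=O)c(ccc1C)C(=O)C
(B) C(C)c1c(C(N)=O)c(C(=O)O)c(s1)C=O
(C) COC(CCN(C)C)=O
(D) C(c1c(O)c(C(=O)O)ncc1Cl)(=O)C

B

[CX3H1](=O)[#6] describes an sp2 carbon with one H, double-bonded to O and single-bonded to carbon (an aldehyde).
(A) has an acetyl/ketone group (-C(=O)CH3) but the carbonyl carbon has H0 (two carbon neighbours), not H1.
(B) contains an aldehyde (-CHO), which satisfies every atom and bond constraint.
(C) has a methyl-ester group (-C(=O)OCH3) but the carbonyl carbon has H0, not H1.
(D) has a carboxylic acid group (-C(=O)OH) but the carbonyl carbon has H0 and is bonded to O, not H1.
So the answer is (B).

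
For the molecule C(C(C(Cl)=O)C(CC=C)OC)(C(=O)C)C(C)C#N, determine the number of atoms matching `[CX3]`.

4

The query [CX3] means: C with X3: aliphatic carbon with exactly 3 total connections.
Check the 18 heavy atoms by environment: 8× C (X4) → no; 1× O (X2) → no; 4× C (X3) → match; 2× O (X1) → no; 1× C (X2) → no; 1× N (X1) → no; 1× Cl (X1) → no.
That gives 4 matching atoms.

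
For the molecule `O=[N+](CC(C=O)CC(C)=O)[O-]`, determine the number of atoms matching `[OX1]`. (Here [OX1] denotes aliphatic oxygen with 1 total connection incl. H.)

Check the 11 heavy atoms by environment: 4× C (X4) → no; 2× C (X3) → no; 3× O (X1) → match; 1× N (charge +1, X3) → no; 1× O (charge -1, X1) → match.
Summing the matching environments: 3 + 1 = 4 matching atoms.

4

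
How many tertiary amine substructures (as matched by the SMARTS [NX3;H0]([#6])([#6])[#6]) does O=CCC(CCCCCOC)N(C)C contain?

1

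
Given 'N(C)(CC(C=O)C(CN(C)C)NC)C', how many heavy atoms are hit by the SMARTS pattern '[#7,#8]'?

4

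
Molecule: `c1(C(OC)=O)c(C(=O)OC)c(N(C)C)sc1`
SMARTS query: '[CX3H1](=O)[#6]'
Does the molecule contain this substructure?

No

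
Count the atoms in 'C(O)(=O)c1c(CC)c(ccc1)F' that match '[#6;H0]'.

4

Check the 12 heavy atoms by environment: 3× c (aromatic, H1) → no; 3× c (aromatic, H0) → match; 1× C (H2) → no; 1× C (H3) → no; 1× F (H0) → no; 1× C (H0) → match; 1× O (H0) → no; 1× O (H1) → no.
Summing the matching environments: 3 + 1 = 4 matching atoms.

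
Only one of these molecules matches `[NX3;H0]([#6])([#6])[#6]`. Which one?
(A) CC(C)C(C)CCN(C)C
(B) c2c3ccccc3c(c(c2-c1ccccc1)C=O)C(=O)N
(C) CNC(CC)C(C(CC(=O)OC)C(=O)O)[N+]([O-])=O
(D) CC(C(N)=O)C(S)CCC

[NX3;H0]([#6])([#6])[#6] describes a trivalent nitrogen with no H, bonded to three carbons (a tertiary amine).
(A) contains a dimethylamino group (-N(CH3)2), which satisfies every atom and bond constraint.
(B) has a primary amide (-C(=O)NH2) but the amide nitrogen has H2 and only one carbon neighbour.
(C) has an N-methylamino group (-NHCH3) but the nitrogen still has one H (H1), not H0.
(D) has a primary amide (-C(=O)NH2) but the amide nitrogen has H2 and only one carbon neighbour.
So the answer is (A).

A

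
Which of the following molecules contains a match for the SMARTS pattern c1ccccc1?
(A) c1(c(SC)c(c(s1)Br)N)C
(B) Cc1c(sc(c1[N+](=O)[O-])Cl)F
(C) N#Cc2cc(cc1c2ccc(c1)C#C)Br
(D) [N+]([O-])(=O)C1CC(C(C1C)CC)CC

c1ccccc1 describes six aromatic carbons in a ring (a benzene ring).
(A) has a methyl group (-CH3) but no six-membered all-carbon aromatic ring is present.
(B) has a methyl group (-CH3) but no six-membered all-carbon aromatic ring is present.
(C) contains the required atom environment, so the pattern matches.
(D) has a methyl group (-CH3) but no six-membered all-carbon aromatic ring is present.
So the answer is (C).

C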